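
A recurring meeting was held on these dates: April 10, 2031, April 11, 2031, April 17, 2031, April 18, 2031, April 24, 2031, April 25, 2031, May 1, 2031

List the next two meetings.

May 2, 2031; May 8, 2031

The gap pattern 1, 6, 1, 6, 1, 6 repeats every 2 events.
These are the Thursdays and Fridays of each week.
The following Friday is May 2, 2031.
Next Thursday: May 8, 2031.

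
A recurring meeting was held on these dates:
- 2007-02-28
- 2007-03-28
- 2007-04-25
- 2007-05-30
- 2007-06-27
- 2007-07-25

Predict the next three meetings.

2007-08-29, 2007-09-26, 2007-10-31

These are Wednesdays with 28, 28, 35, 28, 28-day gaps.
Each is the final Wednesday of its month — 2007-05-30 is past the 28th, so '4th Wednesday' doesn't fit.
August 2007 ends with Wednesday 2007-08-29.
September 2007 ends with Wednesday 2007-09-26.
October 2007 ends with Wednesday 2007-10-31.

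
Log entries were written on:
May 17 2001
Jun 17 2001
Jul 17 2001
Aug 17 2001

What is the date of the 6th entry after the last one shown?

Feb 17 2002

The day-of-month is always 17 (31, 30, 31 days between events).
So this recurs on the 17th of each month.
Next: September 2001 → Sep 17 2001.
October 2001: Oct 17 2001.
November 2001: Nov 17 2001.
December 2001: Dec 17 2001.
January 2002: Jan 17 2002.
Next: February 2002 → Feb 17 2002.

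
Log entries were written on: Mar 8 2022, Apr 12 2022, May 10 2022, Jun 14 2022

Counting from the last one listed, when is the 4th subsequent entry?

Oct 11 2022

These are Tuesdays at 28- or 35-day spacing (35, 28, 35).
The pattern: 2nd Tuesday of the month.
2nd Tuesday of July 2022: Jul 12 2022.
2nd Tuesday of August 2022: Aug 9 2022.
2nd Tuesday of September 2022: Sep 13 2022.
October 2022 — 2nd Tuesday is Oct 11 2022.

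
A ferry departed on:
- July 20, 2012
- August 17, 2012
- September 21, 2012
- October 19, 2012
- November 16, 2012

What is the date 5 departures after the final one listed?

These are Fridays at 28- or 35-day spacing (28, 35, 28, 28).
The pattern: 3rd Friday of the month.
3rd Friday of December 2012: December 21, 2012.
3rd Friday of January 2013: January 18, 2013.
3rd Friday of February 2013: February 15, 2013.
3rd Friday of March 2013: March 15, 2013.
3rd Friday of April 2013: April 19, 2013.

April 19, 2013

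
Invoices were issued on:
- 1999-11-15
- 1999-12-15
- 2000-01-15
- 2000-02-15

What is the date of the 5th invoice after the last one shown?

2000-07-15

Gaps: 30, 31, 31 days — not constant. Every event is on the 15th of the month.
Pattern: the 15th of each month.
Next: March 2000 → 2000-03-15.
April 2000: 2000-04-15.
Next: May 2000 → 2000-05-15.
June 2000: 2000-06-15.
July 2000: 2000-07-15.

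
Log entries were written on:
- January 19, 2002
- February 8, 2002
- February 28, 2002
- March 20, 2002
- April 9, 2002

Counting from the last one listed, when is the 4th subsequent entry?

The spacing is 20, 20, 20, 20 days — always 20 days.
April 9, 2002 + 20 days = April 29, 2002.
April 29, 2002 + 20 days = May 19, 2002.
May 19, 2002 + 20 days = June 8, 2002.
June 8, 2002 + 20 days = June 28, 2002.

June 28, 2002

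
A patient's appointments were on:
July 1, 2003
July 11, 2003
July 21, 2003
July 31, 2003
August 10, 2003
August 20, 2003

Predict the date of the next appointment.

August 30, 2003

Every event comes 10 days after the last (10, 10, 10, 10, 10).
August 20, 2003 + 10 days = August 30, 2003.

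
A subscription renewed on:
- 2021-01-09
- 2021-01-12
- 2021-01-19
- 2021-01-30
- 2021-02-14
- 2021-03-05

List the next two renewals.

Intervals are 3, 7, 11, 15, 19 days — an arithmetic progression with common difference 4.
Next gap: 23 days. 2021-03-05 + 23 days = 2021-03-28.
Next gap: 27 days. 2021-03-28 + 27 days = 2021-04-24.

2021-03-28, 2021-04-24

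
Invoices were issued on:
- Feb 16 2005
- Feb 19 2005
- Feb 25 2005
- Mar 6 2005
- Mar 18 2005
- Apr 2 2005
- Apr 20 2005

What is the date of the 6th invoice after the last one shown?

Oct 8 2005

Gaps: 3, 6, 9, 12, 15, 18 days — each gap is 3 larger than the previous one.
Next gap: 21 days. Apr 20 2005 + 21 days = May 11 2005.
Next gap: 24 days. May 11 2005 + 24 days = Jun 4 2005.
Next gap: 27 days. Jun 4 2005 + 27 days = Jul 1 2005.
Next gap: 30 days. Jul 1 2005 + 30 days = Jul 31 2005.
Next gap: 33 days. Jul 31 2005 + 33 days = Sep 2 2005.
Next gap: 36 days. Sep 2 2005 + 36 days = Oct 8 2005.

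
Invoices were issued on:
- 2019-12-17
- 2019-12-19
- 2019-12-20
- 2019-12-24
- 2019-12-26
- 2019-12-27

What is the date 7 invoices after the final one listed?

2020-01-14

Gaps: 2, 1, 4, 2, 1 days — not constant, but cyclic with period 3.
The events fall on every Tuesday, Thursday and Friday.
Next Tuesday: 2019-12-31.
Next Thursday: 2020-01-02.
The following Friday is 2020-01-03.
The following Tuesday is 2020-01-07.
Next Thursday: 2020-01-09.
Next Friday: 2020-01-10.
Next Tuesday: 2020-01-14.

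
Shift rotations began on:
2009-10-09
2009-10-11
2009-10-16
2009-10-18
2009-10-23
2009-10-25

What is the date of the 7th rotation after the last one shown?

The gap pattern 2, 5, 2, 5, 2 repeats every 2 events.
These are the Fridays and Sundays of each week.
The following Friday is 2009-10-30.
The following Sunday is 2009-11-01.
The following Friday is 2009-11-06.
Next Sunday: 2009-11-08.
The following Friday is 2009-11-13.
The following Sunday is 2009-11-15.
Next Friday: 2009-11-20.

2009-11-20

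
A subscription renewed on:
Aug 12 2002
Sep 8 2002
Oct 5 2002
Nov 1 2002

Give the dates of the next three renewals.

Nov 28 2002, Dec 25 2002, Jan 21 2003

Gaps between consecutive events: 27, 27, 27 days — a constant 27-day interval.
Nov 1 2002 + 27 days = Nov 28 2002.
Nov 28 2002 + 27 days = Dec 25 2002.
Dec 25 2002 + 27 days = Jan 21 2003.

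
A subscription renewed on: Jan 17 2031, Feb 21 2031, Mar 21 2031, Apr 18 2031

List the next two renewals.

May 16 2031, Jun 20 2031

All dates are Fridays, 35, 28, 28 days apart.
Specifically, the 3rd Friday of each month.
3rd Friday of May 2031: May 16 2031.
June 2031 — 3rd Friday is Jun 20 2031.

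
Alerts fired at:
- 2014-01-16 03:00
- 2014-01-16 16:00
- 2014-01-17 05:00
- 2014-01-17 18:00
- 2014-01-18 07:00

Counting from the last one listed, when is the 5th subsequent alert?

2014-01-21 00:00

The interval is a steady 13 hours (13, 13, 13, 13).
2014-01-18 07:00 + 13 h = 2014-01-18 20:00.
2014-01-18 20:00 + 13 h = 2014-01-19 09:00.
2014-01-19 09:00 + 13 h = 2014-01-19 22:00.
2014-01-19 22:00 + 13 h = 2014-01-20 11:00.
2014-01-20 11:00 + 13 h = 2014-01-21 00:00.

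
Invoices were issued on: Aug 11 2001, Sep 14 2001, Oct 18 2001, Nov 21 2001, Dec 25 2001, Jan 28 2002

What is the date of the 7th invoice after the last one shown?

The spacing is 34, 34, 34, 34, 34 days — always 34 days.
Jan 28 2002 + 34 days = Mar 3 2002.
Mar 3 2002 + 34 days = Apr 6 2002.
Apr 6 2002 + 34 days = May 10 2002.
May 10 2002 + 34 days = Jun 13 2002.
Jun 13 2002 + 34 days = Jul 17 2002.
Jul 17 2002 + 34 days = Aug 20 2002.
Aug 20 2002 + 34 days = Sep 23 2002.

Sep 23 2002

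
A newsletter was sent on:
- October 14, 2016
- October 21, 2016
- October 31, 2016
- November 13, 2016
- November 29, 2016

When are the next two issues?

December 18, 2016; January 9, 2017

Intervals are 7, 10, 13, 16 days — an arithmetic progression with common difference 3.
Next gap: 19 days. November 29, 2016 + 19 days = December 18, 2016.
Next gap: 22 days. December 18, 2016 + 22 days = January 9, 2017.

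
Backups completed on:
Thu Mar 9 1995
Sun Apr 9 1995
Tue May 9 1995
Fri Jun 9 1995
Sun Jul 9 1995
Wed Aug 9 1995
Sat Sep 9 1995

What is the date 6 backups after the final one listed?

Sat Mar 9 1996

The day-of-month is always 9 (31, 30, 31, 30, 31, 31 days between events).
So this recurs on the 9th of each month.
Next: October 1995 → Mon Oct 9 1995.
November 1995: Thu Nov 9 1995.
December 1995: Sat Dec 9 1995.
Next: January 1996 → Tue Jan 9 1996.
February 1996: Fri Feb 9 1996.
Next: March 1996 → Sat Mar 9 1996.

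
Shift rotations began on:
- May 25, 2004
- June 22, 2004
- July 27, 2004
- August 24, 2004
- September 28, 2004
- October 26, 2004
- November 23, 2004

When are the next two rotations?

December 28, 2004; January 25, 2005

These are Tuesdays at 28- or 35-day spacing (28, 35, 28, 35, 28, 28).
The pattern: 4th Tuesday of the month.
December 2004 — 4th Tuesday is December 28, 2004.
4th Tuesday of January 2005: January 25, 2005.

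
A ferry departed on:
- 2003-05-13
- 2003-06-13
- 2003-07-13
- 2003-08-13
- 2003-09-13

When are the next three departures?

The day-of-month is always 13 (31, 30, 31, 31 days between events).
So this recurs on the 13th of each month.
Next: October 2003 → 2003-10-13.
November 2003: 2003-11-13.
Next: December 2003 → 2003-12-13.

2003-10-13, 2003-11-13, 2003-12-13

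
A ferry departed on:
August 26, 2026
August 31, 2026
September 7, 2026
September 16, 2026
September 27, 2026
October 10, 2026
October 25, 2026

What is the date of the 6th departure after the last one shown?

Gaps: 5, 7, 9, 11, 13, 15 days — each gap is 2 larger than the previous one.
Next gap: 17 days. October 25, 2026 + 17 days = November 11, 2026.
Next gap: 19 days. November 11, 2026 + 19 days = November 30, 2026.
Next gap: 21 days. November 30, 2026 + 21 days = December 21, 2026.
Next gap: 23 days. December 21, 2026 + 23 days = January 13, 2027.
Next gap: 25 days. January 13, 2027 + 25 days = February 7, 2027.
Next gap: 27 days. February 7, 2027 + 27 days = March 6, 2027.

March 6, 2027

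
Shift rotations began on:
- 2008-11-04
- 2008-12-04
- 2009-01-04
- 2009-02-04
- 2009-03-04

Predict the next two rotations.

2009-04-04, 2009-05-04

The day-of-month is always 4 (30, 31, 31, 28 days between events).
So this recurs on the 4th of each month.
Next: April 2009 → 2009-04-04.
May 2009: 2009-05-04.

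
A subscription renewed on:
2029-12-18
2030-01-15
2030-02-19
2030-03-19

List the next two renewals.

These are Tuesdays at 28- or 35-day spacing (28, 35, 28).
The pattern: 3rd Tuesday of the month.
April 2030 — 3rd Tuesday is 2030-04-16.
3rd Tuesday of May 2030: 2030-05-21.

2030-04-16, 2030-05-21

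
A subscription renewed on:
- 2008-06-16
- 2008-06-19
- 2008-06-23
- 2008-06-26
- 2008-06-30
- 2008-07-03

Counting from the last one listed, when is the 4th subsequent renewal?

Every event lands on a Monday or Thursday (gaps cycle 3, 4, 3, 4, 3).
So the schedule is: every Monday and Thursday.
The following Monday is 2008-07-07.
The following Thursday is 2008-07-10.
Next Monday: 2008-07-14.
The following Thursday is 2008-07-17.

2008-07-17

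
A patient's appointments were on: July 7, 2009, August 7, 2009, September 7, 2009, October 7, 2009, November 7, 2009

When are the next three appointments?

December 7, 2009; January 7, 2010; February 7, 2010

Gaps: 31, 31, 30, 31 days — not constant. Every event is on the 7th of the month.
Pattern: the 7th of each month.
December 2009: December 7, 2009.
January 2010: January 7, 2010.
Next: February 2010 → February 7, 2010.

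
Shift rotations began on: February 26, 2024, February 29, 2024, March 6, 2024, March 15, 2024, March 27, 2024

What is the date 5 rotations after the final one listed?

Intervals are 3, 6, 9, 12 days — an arithmetic progression with common difference 3.
Next gap: 15 days. March 27, 2024 + 15 days = April 11, 2024.
Next gap: 18 days. April 11, 2024 + 18 days = April 29, 2024.
Next gap: 21 days. April 29, 2024 + 21 days = May 20, 2024.
Next gap: 24 days. May 20, 2024 + 24 days = June 13, 2024.
Next gap: 27 days. June 13, 2024 + 27 days = July 10, 2024.

July 10, 2024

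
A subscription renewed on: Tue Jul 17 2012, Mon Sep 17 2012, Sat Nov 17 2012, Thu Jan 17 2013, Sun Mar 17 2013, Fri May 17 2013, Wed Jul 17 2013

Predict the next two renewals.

The day-of-month is always 17 (62, 61, 61, 59, 61, 61 days between events).
So this recurs on the 17th of every 2 months.
Next: September 2013 → Tue Sep 17 2013.
November 2013: Sun Nov 17 2013.

Tue Sep 17 2013, Sun Nov 17 2013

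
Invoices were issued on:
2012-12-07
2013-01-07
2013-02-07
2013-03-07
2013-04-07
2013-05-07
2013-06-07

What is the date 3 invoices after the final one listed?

Each date is the 7th; the gaps (31, 31, 28, 31, 30, 31) track the month lengths.
The rule is the 7th of each month.
Next: July 2013 → 2013-07-07.
August 2013: 2013-08-07.
Next: September 2013 → 2013-09-07.

2013-09-07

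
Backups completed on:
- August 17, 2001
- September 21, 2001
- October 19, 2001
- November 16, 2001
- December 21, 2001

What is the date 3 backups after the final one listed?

March 15, 2002

These are Fridays at 28- or 35-day spacing (35, 28, 28, 35).
The pattern: 3rd Friday of the month.
3rd Friday of January 2002: January 18, 2002.
3rd Friday of February 2002: February 15, 2002.
3rd Friday of March 2002: March 15, 2002.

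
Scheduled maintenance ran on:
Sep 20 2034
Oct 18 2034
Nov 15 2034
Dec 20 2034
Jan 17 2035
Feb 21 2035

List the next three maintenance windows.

Mar 21 2035, Apr 18 2035, May 16 2035

All dates are Wednesdays, 28, 28, 35, 28, 35 days apart.
Specifically, the 3rd Wednesday of each month.
March 2035 — 3rd Wednesday is Mar 21 2035.
3rd Wednesday of April 2035: Apr 18 2035.
May 2035 — 3rd Wednesday is May 16 2035.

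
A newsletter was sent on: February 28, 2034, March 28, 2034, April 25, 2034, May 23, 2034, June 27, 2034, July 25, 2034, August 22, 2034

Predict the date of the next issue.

September 26, 2034

All dates are Tuesdays, 28, 28, 28, 35, 28, 28 days apart.
Specifically, the 4th Tuesday of each month.
September 2034 — 4th Tuesday is September 26, 2034.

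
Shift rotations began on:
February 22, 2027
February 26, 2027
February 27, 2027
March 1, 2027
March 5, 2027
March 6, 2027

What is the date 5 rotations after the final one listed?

The gap pattern 4, 1, 2, 4, 1 repeats every 3 events.
These are the Mondays, Fridays and Saturdays of each week.
Next Monday: March 8, 2027.
Next Friday: March 12, 2027.
The following Saturday is March 13, 2027.
Next Monday: March 15, 2027.
The following Friday is March 19, 2027.

March 19, 2027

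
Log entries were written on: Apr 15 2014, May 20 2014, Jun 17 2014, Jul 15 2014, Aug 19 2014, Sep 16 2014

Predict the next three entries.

Oct 21 2014, Nov 18 2014, Dec 16 2014

All dates are Tuesdays, 35, 28, 28, 35, 28 days apart.
Specifically, the 3rd Tuesday of each month.
3rd Tuesday of October 2014: Oct 21 2014.
November 2014 — 3rd Tuesday is Nov 18 2014.
3rd Tuesday of December 2014: Dec 16 2014.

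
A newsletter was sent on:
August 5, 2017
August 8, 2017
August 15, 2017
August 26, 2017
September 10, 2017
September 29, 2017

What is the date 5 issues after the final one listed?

March 3, 2018

The spacing grows by 4 each time: 3, 7, 11, 15, 19 days.
Next gap: 23 days. September 29, 2017 + 23 days = October 22, 2017.
Next gap: 27 days. October 22, 2017 + 27 days = November 18, 2017.
Next gap: 31 days. November 18, 2017 + 31 days = December 19, 2017.
Next gap: 35 days. December 19, 2017 + 35 days = January 23, 2018.
Next gap: 39 days. January 23, 2018 + 39 days = March 3, 2018.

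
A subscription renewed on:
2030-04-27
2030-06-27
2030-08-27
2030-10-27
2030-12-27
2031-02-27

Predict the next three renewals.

The day-of-month is always 27 (61, 61, 61, 61, 62 days between events).
So this recurs on the 27th of every 2 months.
Next: April 2031 → 2031-04-27.
Next: June 2031 → 2031-06-27.
Next: August 2031 → 2031-08-27.

2031-04-27, 2031-06-27, 2031-08-27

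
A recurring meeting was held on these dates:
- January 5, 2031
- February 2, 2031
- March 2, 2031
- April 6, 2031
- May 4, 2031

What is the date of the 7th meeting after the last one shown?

These are Sundays at 28- or 35-day spacing (28, 28, 35, 28).
The pattern: 1st Sunday of the month.
June 2031 — 1st Sunday is June 1, 2031.
July 2031 — 1st Sunday is July 6, 2031.
August 2031 — 1st Sunday is August 3, 2031.
September 2031 — 1st Sunday is September 7, 2031.
October 2031 — 1st Sunday is October 5, 2031.
1st Sunday of November 2031: November 2, 2031.
1st Sunday of December 2031: December 7, 2031.

December 7, 2031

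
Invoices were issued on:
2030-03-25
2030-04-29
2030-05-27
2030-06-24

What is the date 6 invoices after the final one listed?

These are Mondays with 35, 28, 28-day gaps.
Each is the final Monday of its month — 2030-04-29 is past the 28th, so '4th Monday' doesn't fit.
July 2030 ends with Monday 2030-07-29.
Last Monday of August 2030: 2030-08-26.
Last Monday of September 2030: 2030-09-30.
Last Monday of October 2030: 2030-10-28.
November 2030 ends with Monday 2030-11-25.
Last Monday of December 2030: 2030-12-30.

2030-12-30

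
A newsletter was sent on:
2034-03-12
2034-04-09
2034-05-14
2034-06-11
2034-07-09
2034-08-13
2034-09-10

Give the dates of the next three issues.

These are Sundays at 28- or 35-day spacing (28, 35, 28, 28, 35, 28).
The pattern: 2nd Sunday of the month.
October 2034 — 2nd Sunday is 2034-10-08.
2nd Sunday of November 2034: 2034-11-12.
2nd Sunday of December 2034: 2034-12-10.

2034-10-08, 2034-11-12, 2034-12-10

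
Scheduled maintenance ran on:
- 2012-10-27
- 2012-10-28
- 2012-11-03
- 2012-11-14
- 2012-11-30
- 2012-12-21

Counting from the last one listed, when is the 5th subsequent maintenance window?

2013-06-19

The spacing grows by 5 each time: 1, 6, 11, 16, 21 days.
Next gap: 26 days. 2012-12-21 + 26 days = 2013-01-16.
Next gap: 31 days. 2013-01-16 + 31 days = 2013-02-16.
Next gap: 36 days. 2013-02-16 + 36 days = 2013-03-24.
Next gap: 41 days. 2013-03-24 + 41 days = 2013-05-04.
Next gap: 46 days. 2013-05-04 + 46 days = 2013-06-19.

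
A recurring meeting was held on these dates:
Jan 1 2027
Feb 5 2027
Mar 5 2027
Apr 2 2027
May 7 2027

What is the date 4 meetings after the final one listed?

Sep 3 2027

All dates are Fridays, 35, 28, 28, 35 days apart.
Specifically, the 1st Friday of each month.
June 2027 — 1st Friday is Jun 4 2027.
1st Friday of July 2027: Jul 2 2027.
1st Friday of August 2027: Aug 6 2027.
September 2027 — 1st Friday is Sep 3 2027.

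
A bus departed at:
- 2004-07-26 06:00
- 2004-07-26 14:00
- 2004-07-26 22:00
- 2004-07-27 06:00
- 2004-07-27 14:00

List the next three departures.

2004-07-27 22:00, 2004-07-28 06:00, 2004-07-28 14:00

Gaps: 8, 8, 8, 8 hours — each event is 8 hours after the previous one.
2004-07-27 14:00 + 8 h = 2004-07-27 22:00.
2004-07-27 22:00 + 8 h = 2004-07-28 06:00.
2004-07-28 06:00 + 8 h = 2004-07-28 14:00.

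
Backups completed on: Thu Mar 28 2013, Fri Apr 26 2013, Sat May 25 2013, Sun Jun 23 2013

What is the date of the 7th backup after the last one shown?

Gaps between consecutive events: 29, 29, 29 days — a constant 29-day interval.
Sun Jun 23 2013 + 29 days = Mon Jul 22 2013.
Mon Jul 22 2013 + 29 days = Tue Aug 20 2013.
Tue Aug 20 2013 + 29 days = Wed Sep 18 2013.
Wed Sep 18 2013 + 29 days = Thu Oct 17 2013.
Thu Oct 17 2013 + 29 days = Fri Nov 15 2013.
Fri Nov 15 2013 + 29 days = Sat Dec 14 2013.
Sat Dec 14 2013 + 29 days = Sun Jan 12 2014.

Sun Jan 12 2014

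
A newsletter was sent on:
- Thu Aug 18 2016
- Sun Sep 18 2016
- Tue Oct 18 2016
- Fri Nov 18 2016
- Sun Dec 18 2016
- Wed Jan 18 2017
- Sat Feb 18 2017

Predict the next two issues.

Gaps: 31, 30, 31, 30, 31, 31 days — not constant. Every event is on the 18th of the month.
Pattern: the 18th of each month.
March 2017: Sat Mar 18 2017.
April 2017: Tue Apr 18 2017.

Sat Mar 18 2017, Tue Apr 18 2017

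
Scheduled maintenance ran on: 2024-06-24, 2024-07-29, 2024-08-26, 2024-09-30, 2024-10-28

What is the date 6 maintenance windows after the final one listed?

All Mondays; the gaps (35, 28, 35, 28) vary with month length.
This is the last Monday of each month.
Last Monday of November 2024: 2024-11-25.
December 2024 ends with Monday 2024-12-30.
Last Monday of January 2025: 2025-01-27.
February 2025 ends with Monday 2025-02-24.
March 2025 ends with Monday 2025-03-31.
Last Monday of April 2025: 2025-04-28.

2025-04-28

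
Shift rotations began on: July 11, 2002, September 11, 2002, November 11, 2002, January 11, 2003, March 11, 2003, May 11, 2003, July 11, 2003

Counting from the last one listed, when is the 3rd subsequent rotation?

Each date is the 11th; the gaps (62, 61, 61, 59, 61, 61) track the month lengths.
The rule is the 11th of every 2 months.
Next: September 2003 → September 11, 2003.
November 2003: November 11, 2003.
Next: January 2004 → January 11, 2004.

January 11, 2004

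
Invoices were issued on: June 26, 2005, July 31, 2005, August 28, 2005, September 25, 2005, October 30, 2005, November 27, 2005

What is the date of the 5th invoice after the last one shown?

These are Sundays with 35, 28, 28, 35, 28-day gaps.
Each is the final Sunday of its month — July 31, 2005 is past the 28th, so '4th Sunday' doesn't fit.
Last Sunday of December 2005: December 25, 2005.
January 2006 ends with Sunday January 29, 2006.
February 2006 ends with Sunday February 26, 2006.
March 2006 ends with Sunday March 26, 2006.
Last Sunday of April 2006: April 30, 2006.

April 30, 2006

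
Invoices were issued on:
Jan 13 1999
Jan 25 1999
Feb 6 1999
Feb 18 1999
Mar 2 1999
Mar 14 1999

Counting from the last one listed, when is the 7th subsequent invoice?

Every event comes 12 days after the last (12, 12, 12, 12, 12).
Mar 14 1999 + 12 days = Mar 26 1999.
Mar 26 1999 + 12 days = Apr 7 1999.
Apr 7 1999 + 12 days = Apr 19 1999.
Apr 19 1999 + 12 days = May 1 1999.
May 1 1999 + 12 days = May 13 1999.
May 13 1999 + 12 days = May 25 1999.
May 25 1999 + 12 days = Jun 6 1999.

Jun 6 1999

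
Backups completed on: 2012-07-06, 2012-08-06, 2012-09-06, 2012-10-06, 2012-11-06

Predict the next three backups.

2012-12-06, 2013-01-06, 2013-02-06

The day-of-month is always 6 (31, 31, 30, 31 days between events).
So this recurs on the 6th of each month.
December 2012: 2012-12-06.
Next: January 2013 → 2013-01-06.
February 2013: 2013-02-06.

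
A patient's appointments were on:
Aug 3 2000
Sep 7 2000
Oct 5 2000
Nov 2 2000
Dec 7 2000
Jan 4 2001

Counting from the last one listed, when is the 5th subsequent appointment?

Jun 7 2001

These are Thursdays at 28- or 35-day spacing (35, 28, 28, 35, 28).
The pattern: 1st Thursday of the month.
February 2001 — 1st Thursday is Feb 1 2001.
March 2001 — 1st Thursday is Mar 1 2001.
1st Thursday of April 2001: Apr 5 2001.
May 2001 — 1st Thursday is May 3 2001.
1st Thursday of June 2001: Jun 7 2001.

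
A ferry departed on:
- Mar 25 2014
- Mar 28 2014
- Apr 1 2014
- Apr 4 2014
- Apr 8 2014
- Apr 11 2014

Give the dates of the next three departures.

Apr 15 2014, Apr 18 2014, Apr 22 2014

Gaps: 3, 4, 3, 4, 3 days — not constant, but cyclic with period 2.
The events fall on every Tuesday and Friday.
Next Tuesday: Apr 15 2014.
Next Friday: Apr 18 2014.
The following Tuesday is Apr 22 2014.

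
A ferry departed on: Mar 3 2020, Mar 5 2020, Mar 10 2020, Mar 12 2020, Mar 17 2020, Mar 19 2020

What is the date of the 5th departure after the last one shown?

Apr 7 2020

Gaps: 2, 5, 2, 5, 2 days — not constant, but cyclic with period 2.
The events fall on every Tuesday and Thursday.
Next Tuesday: Mar 24 2020.
The following Thursday is Mar 26 2020.
Next Tuesday: Mar 31 2020.
Next Thursday: Apr 2 2020.
The following Tuesday is Apr 7 2020.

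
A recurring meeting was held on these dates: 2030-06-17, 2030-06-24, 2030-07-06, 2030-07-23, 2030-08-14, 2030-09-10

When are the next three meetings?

2030-10-12, 2030-11-18, 2030-12-30

Intervals are 7, 12, 17, 22, 27 days — an arithmetic progression with common difference 5.
Next gap: 32 days. 2030-09-10 + 32 days = 2030-10-12.
Next gap: 37 days. 2030-10-12 + 37 days = 2030-11-18.
Next gap: 42 days. 2030-11-18 + 42 days = 2030-12-30.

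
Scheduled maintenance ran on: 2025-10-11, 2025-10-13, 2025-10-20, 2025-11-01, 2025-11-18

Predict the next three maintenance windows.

2025-12-10, 2026-01-06, 2026-02-07

Gaps: 2, 7, 12, 17 days — each gap is 5 larger than the previous one.
Next gap: 22 days. 2025-11-18 + 22 days = 2025-12-10.
Next gap: 27 days. 2025-12-10 + 27 days = 2026-01-06.
Next gap: 32 days. 2026-01-06 + 32 days = 2026-02-07.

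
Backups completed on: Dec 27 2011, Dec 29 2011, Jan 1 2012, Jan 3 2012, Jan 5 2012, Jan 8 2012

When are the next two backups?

The gap pattern 2, 3, 2, 2, 3 repeats every 3 events.
These are the Tuesdays, Thursdays and Sundays of each week.
Next Tuesday: Jan 10 2012.
Next Thursday: Jan 12 2012.

Jan 10 2012, Jan 12 2012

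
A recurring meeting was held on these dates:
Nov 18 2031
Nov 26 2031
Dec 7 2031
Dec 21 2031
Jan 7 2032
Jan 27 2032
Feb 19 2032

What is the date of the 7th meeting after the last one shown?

Oct 21 2032

Gaps: 8, 11, 14, 17, 20, 23 days — each gap is 3 larger than the previous one.
Next gap: 26 days. Feb 19 2032 + 26 days = Mar 16 2032.
Next gap: 29 days. Mar 16 2032 + 29 days = Apr 14 2032.
Next gap: 32 days. Apr 14 2032 + 32 days = May 16 2032.
Next gap: 35 days. May 16 2032 + 35 days = Jun 20 2032.
Next gap: 38 days. Jun 20 2032 + 38 days = Jul 28 2032.
Next gap: 41 days. Jul 28 2032 + 41 days = Sep 7 2032.
Next gap: 44 days. Sep 7 2032 + 44 days = Oct 21 2032.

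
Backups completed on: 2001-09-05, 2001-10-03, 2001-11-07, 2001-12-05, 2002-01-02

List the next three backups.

2002-02-06, 2002-03-06, 2002-04-03

All dates are Wednesdays, 28, 35, 28, 28 days apart.
Specifically, the 1st Wednesday of each month.
1st Wednesday of February 2002: 2002-02-06.
1st Wednesday of March 2002: 2002-03-06.
1st Wednesday of April 2002: 2002-04-03.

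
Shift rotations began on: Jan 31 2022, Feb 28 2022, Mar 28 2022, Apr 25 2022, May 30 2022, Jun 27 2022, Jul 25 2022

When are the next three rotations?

Every date is a Monday; gaps 28, 28, 28, 35, 28, 28 days.
Each is the last Monday of its month (at least one falls on the 29th or later, ruling out '4th Monday').
August 2022 ends with Monday Aug 29 2022.
Last Monday of September 2022: Sep 26 2022.
October 2022 ends with Monday Oct 31 2022.

Aug 29 2022, Sep 26 2022, Oct 31 2022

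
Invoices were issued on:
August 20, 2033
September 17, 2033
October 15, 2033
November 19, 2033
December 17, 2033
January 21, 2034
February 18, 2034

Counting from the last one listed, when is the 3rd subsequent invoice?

May 20, 2034

These are Saturdays at 28- or 35-day spacing (28, 28, 35, 28, 35, 28).
The pattern: 3rd Saturday of the month.
3rd Saturday of March 2034: March 18, 2034.
3rd Saturday of April 2034: April 15, 2034.
3rd Saturday of May 2034: May 20, 2034.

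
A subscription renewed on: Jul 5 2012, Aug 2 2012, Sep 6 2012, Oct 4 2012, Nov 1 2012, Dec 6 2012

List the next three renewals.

All dates are Thursdays, 28, 35, 28, 28, 35 days apart.
Specifically, the 1st Thursday of each month.
1st Thursday of January 2013: Jan 3 2013.
1st Thursday of February 2013: Feb 7 2013.
1st Thursday of March 2013: Mar 7 2013.

Jan 3 2013, Feb 7 2013, Mar 7 2013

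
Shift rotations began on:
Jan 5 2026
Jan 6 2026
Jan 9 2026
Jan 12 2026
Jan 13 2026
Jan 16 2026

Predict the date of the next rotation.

Jan 19 2026

Every event lands on a Monday or Tuesday or Friday (gaps cycle 1, 3, 3, 1, 3).
So the schedule is: every Monday, Tuesday and Friday.
The following Monday is Jan 19 2026.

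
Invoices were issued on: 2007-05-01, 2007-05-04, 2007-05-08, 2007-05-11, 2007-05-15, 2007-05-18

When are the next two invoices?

2007-05-22, 2007-05-25

Gaps: 3, 4, 3, 4, 3 days — not constant, but cyclic with period 2.
The events fall on every Tuesday and Friday.
The following Tuesday is 2007-05-22.
Next Friday: 2007-05-25.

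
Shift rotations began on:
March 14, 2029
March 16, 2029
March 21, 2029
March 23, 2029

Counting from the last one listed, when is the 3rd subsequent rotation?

Every event lands on a Wednesday or Friday (gaps cycle 2, 5, 2).
So the schedule is: every Wednesday and Friday.
The following Wednesday is March 28, 2029.
The following Friday is March 30, 2029.
Next Wednesday: April 4, 2029.

April 4, 2029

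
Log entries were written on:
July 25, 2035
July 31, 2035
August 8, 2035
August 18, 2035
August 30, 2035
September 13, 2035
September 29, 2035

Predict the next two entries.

The spacing grows by 2 each time: 6, 8, 10, 12, 14, 16 days.
Next gap: 18 days. September 29, 2035 + 18 days = October 17, 2035.
Next gap: 20 days. October 17, 2035 + 20 days = November 6, 2035.

October 17, 2035; November 6, 2035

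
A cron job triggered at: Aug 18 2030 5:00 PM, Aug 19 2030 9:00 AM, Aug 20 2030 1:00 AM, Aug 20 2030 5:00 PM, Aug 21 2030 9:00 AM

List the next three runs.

Aug 22 2030 1:00 AM, Aug 22 2030 5:00 PM, Aug 23 2030 9:00 AM

The interval is a steady 16 hours (16, 16, 16, 16).
Aug 21 2030 9:00 AM + 16 h = Aug 22 2030 1:00 AM.
Aug 22 2030 1:00 AM + 16 h = Aug 22 2030 5:00 PM.
Aug 22 2030 5:00 PM + 16 h = Aug 23 2030 9:00 AM.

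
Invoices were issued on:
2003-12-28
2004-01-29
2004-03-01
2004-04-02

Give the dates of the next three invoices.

2004-05-04, 2004-06-05, 2004-07-07

The spacing is 32, 32, 32 days — always 32 days.
2004-04-02 + 32 days = 2004-05-04.
2004-05-04 + 32 days = 2004-06-05.
2004-06-05 + 32 days = 2004-07-07.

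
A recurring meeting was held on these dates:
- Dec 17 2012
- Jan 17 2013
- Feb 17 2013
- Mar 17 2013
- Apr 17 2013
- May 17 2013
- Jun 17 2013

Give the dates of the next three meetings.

Jul 17 2013, Aug 17 2013, Sep 17 2013

Each date is the 17th; the gaps (31, 31, 28, 31, 30, 31) track the month lengths.
The rule is the 17th of each month.
July 2013: Jul 17 2013.
Next: August 2013 → Aug 17 2013.
Next: September 2013 → Sep 17 2013.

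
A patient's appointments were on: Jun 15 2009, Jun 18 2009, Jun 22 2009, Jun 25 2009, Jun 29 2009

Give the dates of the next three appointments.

Jul 2 2009, Jul 6 2009, Jul 9 2009

Every event lands on a Monday or Thursday (gaps cycle 3, 4, 3, 4).
So the schedule is: every Monday and Thursday.
The following Thursday is Jul 2 2009.
The following Monday is Jul 6 2009.
Next Thursday: Jul 9 2009.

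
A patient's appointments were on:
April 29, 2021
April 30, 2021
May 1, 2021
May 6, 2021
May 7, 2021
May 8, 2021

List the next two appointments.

Every event lands on a Thursday or Friday or Saturday (gaps cycle 1, 1, 5, 1, 1).
So the schedule is: every Thursday, Friday and Saturday.
Next Thursday: May 13, 2021.
Next Friday: May 14, 2021.

May 13, 2021; May 14, 2021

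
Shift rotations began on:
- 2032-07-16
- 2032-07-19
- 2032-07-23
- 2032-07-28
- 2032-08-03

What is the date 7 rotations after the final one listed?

2032-10-12

The spacing grows by 1 each time: 3, 4, 5, 6 days.
Next gap: 7 days. 2032-08-03 + 7 days = 2032-08-10.
Next gap: 8 days. 2032-08-10 + 8 days = 2032-08-18.
Next gap: 9 days. 2032-08-18 + 9 days = 2032-08-27.
Next gap: 10 days. 2032-08-27 + 10 days = 2032-09-06.
Next gap: 11 days. 2032-09-06 + 11 days = 2032-09-17.
Next gap: 12 days. 2032-09-17 + 12 days = 2032-09-29.
Next gap: 13 days. 2032-09-29 + 13 days = 2032-10-12.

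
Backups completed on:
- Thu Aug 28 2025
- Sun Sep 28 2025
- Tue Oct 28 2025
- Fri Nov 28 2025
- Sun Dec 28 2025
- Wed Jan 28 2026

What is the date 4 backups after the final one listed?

Each date is the 28th; the gaps (31, 30, 31, 30, 31) track the month lengths.
The rule is the 28th of each month.
February 2026: Sat Feb 28 2026.
Next: March 2026 → Sat Mar 28 2026.
Next: April 2026 → Tue Apr 28 2026.
Next: May 2026 → Thu May 28 2026.

Thu May 28 2026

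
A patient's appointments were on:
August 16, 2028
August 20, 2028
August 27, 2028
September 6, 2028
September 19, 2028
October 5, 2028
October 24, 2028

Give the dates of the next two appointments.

November 15, 2028; December 10, 2028

The spacing grows by 3 each time: 4, 7, 10, 13, 16, 19 days.
Next gap: 22 days. October 24, 2028 + 22 days = November 15, 2028.
Next gap: 25 days. November 15, 2028 + 25 days = December 10, 2028.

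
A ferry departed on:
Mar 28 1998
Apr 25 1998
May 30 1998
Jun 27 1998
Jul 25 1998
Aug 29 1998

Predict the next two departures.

Every date is a Saturday; gaps 28, 35, 28, 28, 35 days.
Each is the last Saturday of its month (at least one falls on the 29th or later, ruling out '4th Saturday').
Last Saturday of September 1998: Sep 26 1998.
October 1998 ends with Saturday Oct 31 1998.

Sep 26 1998, Oct 31 1998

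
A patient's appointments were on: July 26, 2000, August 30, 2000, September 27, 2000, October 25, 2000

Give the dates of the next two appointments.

These are Wednesdays with 35, 28, 28-day gaps.
Each is the final Wednesday of its month — August 30, 2000 is past the 28th, so '4th Wednesday' doesn't fit.
November 2000 ends with Wednesday November 29, 2000.
December 2000 ends with Wednesday December 27, 2000.

November 29, 2000; December 27, 2000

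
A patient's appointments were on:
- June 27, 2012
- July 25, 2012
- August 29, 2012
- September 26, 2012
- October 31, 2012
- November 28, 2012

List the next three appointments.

December 26, 2012; January 30, 2013; February 27, 2013

Every date is a Wednesday; gaps 28, 35, 28, 35, 28 days.
Each is the last Wednesday of its month (at least one falls on the 29th or later, ruling out '4th Wednesday').
Last Wednesday of December 2012: December 26, 2012.
Last Wednesday of January 2013: January 30, 2013.
Last Wednesday of February 2013: February 27, 2013.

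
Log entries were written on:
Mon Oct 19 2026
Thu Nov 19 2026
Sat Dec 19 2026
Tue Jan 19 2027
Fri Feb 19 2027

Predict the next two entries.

Gaps: 31, 30, 31, 31 days — not constant. Every event is on the 19th of the month.
Pattern: the 19th of each month.
March 2027: Fri Mar 19 2027.
April 2027: Mon Apr 19 2027.

Fri Mar 19 2027, Mon Apr 19 2027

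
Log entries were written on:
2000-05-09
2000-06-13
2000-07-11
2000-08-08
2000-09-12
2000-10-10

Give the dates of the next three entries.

2000-11-14, 2000-12-12, 2001-01-09

These are Tuesdays at 28- or 35-day spacing (35, 28, 28, 35, 28).
The pattern: 2nd Tuesday of the month.
November 2000 — 2nd Tuesday is 2000-11-14.
2nd Tuesday of December 2000: 2000-12-12.
2nd Tuesday of January 2001: 2001-01-09.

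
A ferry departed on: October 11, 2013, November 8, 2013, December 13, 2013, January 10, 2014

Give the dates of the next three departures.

February 14, 2014; March 14, 2014; April 11, 2014

All dates are Fridays, 28, 35, 28 days apart.
Specifically, the 2nd Friday of each month.
2nd Friday of February 2014: February 14, 2014.
March 2014 — 2nd Friday is March 14, 2014.
2nd Friday of April 2014: April 11, 2014.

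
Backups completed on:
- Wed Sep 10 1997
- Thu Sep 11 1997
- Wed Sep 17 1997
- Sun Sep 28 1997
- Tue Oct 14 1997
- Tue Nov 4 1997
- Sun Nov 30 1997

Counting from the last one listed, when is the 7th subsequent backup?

The spacing grows by 5 each time: 1, 6, 11, 16, 21, 26 days.
Next gap: 31 days. Sun Nov 30 1997 + 31 days = Wed Dec 31 1997.
Next gap: 36 days. Wed Dec 31 1997 + 36 days = Thu Feb 5 1998.
Next gap: 41 days. Thu Feb 5 1998 + 41 days = Wed Mar 18 1998.
Next gap: 46 days. Wed Mar 18 1998 + 46 days = Sun May 3 1998.
Next gap: 51 days. Sun May 3 1998 + 51 days = Tue Jun 23 1998.
Next gap: 56 days. Tue Jun 23 1998 + 56 days = Tue Aug 18 1998.
Next gap: 61 days. Tue Aug 18 1998 + 61 days = Sun Oct 18 1998.

Sun Oct 18 1998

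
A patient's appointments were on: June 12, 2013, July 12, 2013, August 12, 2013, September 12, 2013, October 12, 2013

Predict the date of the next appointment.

November 12, 2013

The day-of-month is always 12 (30, 31, 31, 30 days between events).
So this recurs on the 12th of each month.
November 2013: November 12, 2013.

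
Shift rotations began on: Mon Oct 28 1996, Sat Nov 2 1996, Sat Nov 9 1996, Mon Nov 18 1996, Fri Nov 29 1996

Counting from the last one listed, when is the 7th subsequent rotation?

Fri Apr 11 1997

Gaps: 5, 7, 9, 11 days — each gap is 2 larger than the previous one.
Next gap: 13 days. Fri Nov 29 1996 + 13 days = Thu Dec 12 1996.
Next gap: 15 days. Thu Dec 12 1996 + 15 days = Fri Dec 27 1996.
Next gap: 17 days. Fri Dec 27 1996 + 17 days = Mon Jan 13 1997.
Next gap: 19 days. Mon Jan 13 1997 + 19 days = Sat Feb 1 1997.
Next gap: 21 days. Sat Feb 1 1997 + 21 days = Sat Feb 22 1997.
Next gap: 23 days. Sat Feb 22 1997 + 23 days = Mon Mar 17 1997.
Next gap: 25 days. Mon Mar 17 1997 + 25 days = Fri Apr 11 1997.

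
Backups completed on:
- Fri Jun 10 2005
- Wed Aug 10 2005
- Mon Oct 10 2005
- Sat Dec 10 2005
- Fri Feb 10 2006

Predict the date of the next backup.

Gaps: 61, 61, 61, 62 days — not constant. Every event is on the 10th of the month.
Pattern: the 10th of every 2 months.
Next: April 2006 → Mon Apr 10 2006.

Mon Apr 10 2006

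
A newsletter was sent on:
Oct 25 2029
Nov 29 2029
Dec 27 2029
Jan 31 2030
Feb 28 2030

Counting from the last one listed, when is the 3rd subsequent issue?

These are Thursdays with 35, 28, 35, 28-day gaps.
Each is the final Thursday of its month — Nov 29 2029 is past the 28th, so '4th Thursday' doesn't fit.
March 2030 ends with Thursday Mar 28 2030.
Last Thursday of April 2030: Apr 25 2030.
Last Thursday of May 2030: May 30 2030.

May 30 2030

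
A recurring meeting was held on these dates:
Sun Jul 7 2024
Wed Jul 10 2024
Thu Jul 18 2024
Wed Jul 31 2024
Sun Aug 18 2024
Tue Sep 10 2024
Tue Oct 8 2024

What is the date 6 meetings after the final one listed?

The spacing grows by 5 each time: 3, 8, 13, 18, 23, 28 days.
Next gap: 33 days. Tue Oct 8 2024 + 33 days = Sun Nov 10 2024.
Next gap: 38 days. Sun Nov 10 2024 + 38 days = Wed Dec 18 2024.
Next gap: 43 days. Wed Dec 18 2024 + 43 days = Thu Jan 30 2025.
Next gap: 48 days. Thu Jan 30 2025 + 48 days = Wed Mar 19 2025.
Next gap: 53 days. Wed Mar 19 2025 + 53 days = Sun May 11 2025.
Next gap: 58 days. Sun May 11 2025 + 58 days = Tue Jul 8 2025.

Tue Jul 8 2025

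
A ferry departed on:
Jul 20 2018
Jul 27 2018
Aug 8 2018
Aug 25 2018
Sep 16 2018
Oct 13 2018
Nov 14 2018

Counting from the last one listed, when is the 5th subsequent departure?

The spacing grows by 5 each time: 7, 12, 17, 22, 27, 32 days.
Next gap: 37 days. Nov 14 2018 + 37 days = Dec 21 2018.
Next gap: 42 days. Dec 21 2018 + 42 days = Feb 1 2019.
Next gap: 47 days. Feb 1 2019 + 47 days = Mar 20 2019.
Next gap: 52 days. Mar 20 2019 + 52 days = May 11 2019.
Next gap: 57 days. May 11 2019 + 57 days = Jul 7 2019.

Jul 7 2019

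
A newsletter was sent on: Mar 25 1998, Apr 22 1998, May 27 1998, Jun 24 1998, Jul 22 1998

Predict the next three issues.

Aug 26 1998, Sep 23 1998, Oct 28 1998

Gaps: 28, 35, 28, 28 days — a mix of 28 and 35. Every date is a Wednesday.
Each is the 4th Wednesday of its month.
August 1998 — 4th Wednesday is Aug 26 1998.
September 1998 — 4th Wednesday is Sep 23 1998.
4th Wednesday of October 1998: Oct 28 1998.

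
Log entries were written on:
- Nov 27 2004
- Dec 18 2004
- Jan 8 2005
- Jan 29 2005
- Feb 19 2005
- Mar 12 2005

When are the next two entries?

Apr 2 2005, Apr 23 2005

The spacing is 21, 21, 21, 21, 21 days — always 21 days.
Mar 12 2005 + 21 days = Apr 2 2005.
Apr 2 2005 + 21 days = Apr 23 2005.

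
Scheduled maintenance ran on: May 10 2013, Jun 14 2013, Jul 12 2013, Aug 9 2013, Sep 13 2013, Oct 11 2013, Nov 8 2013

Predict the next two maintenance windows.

Dec 13 2013, Jan 10 2014

These are Fridays at 28- or 35-day spacing (35, 28, 28, 35, 28, 28).
The pattern: 2nd Friday of the month.
December 2013 — 2nd Friday is Dec 13 2013.
2nd Friday of January 2014: Jan 10 2014.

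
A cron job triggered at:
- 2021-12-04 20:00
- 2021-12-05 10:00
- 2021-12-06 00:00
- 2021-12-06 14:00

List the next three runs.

2021-12-07 04:00, 2021-12-07 18:00, 2021-12-08 08:00

Spacing: 14, 14, 14 h — constant 14 h.
2021-12-06 14:00 + 14 h = 2021-12-07 04:00.
2021-12-07 04:00 + 14 h = 2021-12-07 18:00.
2021-12-07 18:00 + 14 h = 2021-12-08 08:00.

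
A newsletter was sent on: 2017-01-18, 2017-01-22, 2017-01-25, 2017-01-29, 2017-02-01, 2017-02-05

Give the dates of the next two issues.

Every event lands on a Wednesday or Sunday (gaps cycle 4, 3, 4, 3, 4).
So the schedule is: every Wednesday and Sunday.
The following Wednesday is 2017-02-08.
Next Sunday: 2017-02-12.

2017-02-08, 2017-02-12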